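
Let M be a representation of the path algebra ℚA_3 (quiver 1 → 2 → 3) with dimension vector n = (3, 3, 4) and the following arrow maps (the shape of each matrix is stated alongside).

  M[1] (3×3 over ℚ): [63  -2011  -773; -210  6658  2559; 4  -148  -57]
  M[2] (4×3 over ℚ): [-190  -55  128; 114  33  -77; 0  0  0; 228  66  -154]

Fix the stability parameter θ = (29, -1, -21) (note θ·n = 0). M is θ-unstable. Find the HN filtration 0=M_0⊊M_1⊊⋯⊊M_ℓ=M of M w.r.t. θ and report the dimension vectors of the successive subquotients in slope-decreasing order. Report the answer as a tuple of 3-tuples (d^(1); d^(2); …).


Interval decomposition of M: I[1,2], I[1,3]^2, I[3,3]^2.
HN type (ℓ=3): μ^(1)=14; μ^(2)=7/3; μ^(3)=-21

((1, 1, 0); (2, 2, 2); (0, 0, 2))


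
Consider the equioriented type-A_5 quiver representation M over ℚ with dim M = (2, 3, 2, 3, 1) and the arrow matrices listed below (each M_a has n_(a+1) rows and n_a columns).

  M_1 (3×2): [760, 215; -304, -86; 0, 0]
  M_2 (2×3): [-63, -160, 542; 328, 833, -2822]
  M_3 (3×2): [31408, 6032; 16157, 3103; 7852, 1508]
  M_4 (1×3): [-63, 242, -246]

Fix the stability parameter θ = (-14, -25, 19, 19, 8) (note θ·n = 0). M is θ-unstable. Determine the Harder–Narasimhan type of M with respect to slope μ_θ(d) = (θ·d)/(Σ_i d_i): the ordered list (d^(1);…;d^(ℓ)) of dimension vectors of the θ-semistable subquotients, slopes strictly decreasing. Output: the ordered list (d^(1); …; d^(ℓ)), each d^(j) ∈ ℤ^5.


Barcode: M ≅ I[1,1], I[1,5], I[2,2], I[2,3], I[4,4]^2. HN layers by μ_θ (5 steps, strictly decreasing):
  μ^(1)=19; μ^(2)=46/3; μ^(3)=-14; μ^(4)=-39/2; μ^(5)=-25

((0, 0, 1, 2, 0); (0, 0, 1, 1, 1); (1, 0, 0, 0, 0); (1, 1, 0, 0, 0); (0, 2, 0, 0, 0))


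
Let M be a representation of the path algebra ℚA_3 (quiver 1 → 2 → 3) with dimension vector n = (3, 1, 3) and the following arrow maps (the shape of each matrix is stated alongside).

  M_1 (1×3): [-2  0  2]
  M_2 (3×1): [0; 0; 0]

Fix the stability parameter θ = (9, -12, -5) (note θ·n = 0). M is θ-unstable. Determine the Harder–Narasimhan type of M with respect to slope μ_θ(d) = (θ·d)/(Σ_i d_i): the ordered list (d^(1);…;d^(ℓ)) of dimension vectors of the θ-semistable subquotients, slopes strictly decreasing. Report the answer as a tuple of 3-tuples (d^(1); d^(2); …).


Via rank(M_{q-1}∘⋯∘M_p): M ≅ I[1,1]^2, I[1,2], I[3,3]^3.
μ_θ-semistable layers: μ^(1)=9; μ^(2)=-3/2; μ^(3)=-5

((2, 0, 0); (1, 1, 0); (0, 0, 3))


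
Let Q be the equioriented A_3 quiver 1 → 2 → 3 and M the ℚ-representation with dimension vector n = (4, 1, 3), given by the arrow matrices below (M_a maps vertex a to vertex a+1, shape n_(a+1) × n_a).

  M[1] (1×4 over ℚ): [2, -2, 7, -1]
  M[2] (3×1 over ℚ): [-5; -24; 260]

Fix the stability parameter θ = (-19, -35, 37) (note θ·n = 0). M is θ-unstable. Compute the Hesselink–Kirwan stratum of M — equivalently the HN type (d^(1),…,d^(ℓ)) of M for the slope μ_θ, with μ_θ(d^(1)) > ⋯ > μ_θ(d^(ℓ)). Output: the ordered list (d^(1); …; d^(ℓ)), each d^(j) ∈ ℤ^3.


Interval decomposition of M: I[1,1]^3, I[1,3], I[3,3]^2.
HN type (ℓ=3): μ^(1)=37; μ^(2)=-19; μ^(3)=-27

((0, 0, 3); (3, 0, 0); (1, 1, 0))


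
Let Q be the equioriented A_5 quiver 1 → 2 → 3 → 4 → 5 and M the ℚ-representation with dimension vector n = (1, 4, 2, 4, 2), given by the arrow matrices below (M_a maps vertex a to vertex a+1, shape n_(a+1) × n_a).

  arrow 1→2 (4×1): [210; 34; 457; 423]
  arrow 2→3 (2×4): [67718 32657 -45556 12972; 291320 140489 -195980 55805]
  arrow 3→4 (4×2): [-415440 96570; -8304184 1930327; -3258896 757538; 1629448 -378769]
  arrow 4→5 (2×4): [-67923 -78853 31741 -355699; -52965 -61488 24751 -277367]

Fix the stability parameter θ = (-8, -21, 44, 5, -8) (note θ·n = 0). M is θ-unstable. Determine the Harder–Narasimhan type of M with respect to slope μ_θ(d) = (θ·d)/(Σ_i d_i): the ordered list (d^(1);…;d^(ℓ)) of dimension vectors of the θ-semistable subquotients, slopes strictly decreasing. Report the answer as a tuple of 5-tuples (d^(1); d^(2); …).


Interval decomposition of M: I[1,5], I[2,2]^2, I[2,3], I[4,4]^2, I[4,5].
HN type (ℓ=6): μ^(1)=44; μ^(2)=41/3; μ^(3)=5; μ^(4)=-3/2; μ^(5)=-29/2; μ^(6)=-21

((0, 0, 1, 0, 0); (0, 0, 1, 1, 1); (0, 0, 0, 2, 0); (0, 0, 0, 1, 1); (1, 1, 0, 0, 0); (0, 3, 0, 0, 0))


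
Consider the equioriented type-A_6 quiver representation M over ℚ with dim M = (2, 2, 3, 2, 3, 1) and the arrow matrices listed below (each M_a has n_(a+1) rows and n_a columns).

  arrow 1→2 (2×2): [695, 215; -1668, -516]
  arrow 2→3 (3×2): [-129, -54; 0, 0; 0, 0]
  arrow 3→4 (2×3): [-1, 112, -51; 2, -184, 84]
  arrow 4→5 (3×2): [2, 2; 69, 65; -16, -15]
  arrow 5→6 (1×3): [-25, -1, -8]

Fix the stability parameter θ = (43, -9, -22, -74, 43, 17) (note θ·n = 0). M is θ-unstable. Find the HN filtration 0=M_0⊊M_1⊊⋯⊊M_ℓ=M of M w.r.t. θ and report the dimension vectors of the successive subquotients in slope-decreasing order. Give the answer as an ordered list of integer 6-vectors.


Interval decomposition of M: I[1,1], I[1,6], I[2,2], I[3,3], I[3,5], I[5,5].
HN type (ℓ=6): μ^(1)=43; μ^(2)=30; μ^(3)=-9; μ^(4)=-31/2; μ^(5)=-22; μ^(6)=-48

((1, 0, 0, 0, 2, 0); (0, 0, 0, 0, 1, 1); (0, 1, 0, 0, 0, 0); (1, 1, 1, 1, 0, 0); (0, 0, 1, 0, 0, 0); (0, 0, 1, 1, 0, 0))


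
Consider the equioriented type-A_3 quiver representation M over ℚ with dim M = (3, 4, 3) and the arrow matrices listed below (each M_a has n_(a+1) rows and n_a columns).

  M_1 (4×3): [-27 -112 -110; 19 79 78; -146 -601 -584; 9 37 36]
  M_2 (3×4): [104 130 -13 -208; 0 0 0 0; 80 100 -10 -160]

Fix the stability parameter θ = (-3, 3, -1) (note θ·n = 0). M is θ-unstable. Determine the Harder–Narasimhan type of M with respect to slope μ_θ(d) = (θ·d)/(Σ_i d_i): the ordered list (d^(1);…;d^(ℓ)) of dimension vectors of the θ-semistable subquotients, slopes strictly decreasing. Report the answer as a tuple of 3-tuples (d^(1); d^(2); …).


Interval decomposition of M: I[1,2]^2, I[1,3], I[2,2], I[3,3]^2.
HN type (ℓ=4): μ^(1)=3; μ^(2)=1; μ^(3)=-1; μ^(4)=-3

((0, 3, 0); (0, 1, 1); (0, 0, 2); (3, 0, 0))


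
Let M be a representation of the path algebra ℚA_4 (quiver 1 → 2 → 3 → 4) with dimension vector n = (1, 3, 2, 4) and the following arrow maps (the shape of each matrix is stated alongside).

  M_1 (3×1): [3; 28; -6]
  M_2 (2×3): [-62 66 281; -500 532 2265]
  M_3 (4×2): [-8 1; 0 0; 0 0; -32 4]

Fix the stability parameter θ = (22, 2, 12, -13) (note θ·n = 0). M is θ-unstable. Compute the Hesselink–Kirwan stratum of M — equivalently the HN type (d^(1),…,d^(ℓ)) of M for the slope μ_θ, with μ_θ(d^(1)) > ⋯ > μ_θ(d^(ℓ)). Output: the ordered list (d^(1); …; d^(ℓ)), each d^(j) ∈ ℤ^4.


Barcode: M ≅ I[1,4], I[2,2], I[2,3], I[4,4]^3. HN layers by μ_θ (4 steps, strictly decreasing):
  μ^(1)=12; μ^(2)=23/4; μ^(3)=2; μ^(4)=-13

((0, 0, 1, 0); (1, 1, 1, 1); (0, 2, 0, 0); (0, 0, 0, 3))


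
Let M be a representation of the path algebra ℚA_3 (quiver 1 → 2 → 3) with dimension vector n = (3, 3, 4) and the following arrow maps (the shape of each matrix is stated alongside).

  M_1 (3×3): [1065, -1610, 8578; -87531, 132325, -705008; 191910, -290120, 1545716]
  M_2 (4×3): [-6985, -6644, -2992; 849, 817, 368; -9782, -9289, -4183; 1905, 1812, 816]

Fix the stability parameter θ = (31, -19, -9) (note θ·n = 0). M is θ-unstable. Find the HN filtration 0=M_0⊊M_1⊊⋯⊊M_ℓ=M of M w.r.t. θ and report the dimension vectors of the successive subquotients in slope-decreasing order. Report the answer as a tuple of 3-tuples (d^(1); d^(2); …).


Interval decomposition of M: I[1,1], I[1,3]^2, I[2,3], I[3,3].
HN type (ℓ=4): μ^(1)=31; μ^(2)=1; μ^(3)=-9; μ^(4)=-19

((1, 0, 0); (2, 2, 2); (0, 0, 2); (0, 1, 0))


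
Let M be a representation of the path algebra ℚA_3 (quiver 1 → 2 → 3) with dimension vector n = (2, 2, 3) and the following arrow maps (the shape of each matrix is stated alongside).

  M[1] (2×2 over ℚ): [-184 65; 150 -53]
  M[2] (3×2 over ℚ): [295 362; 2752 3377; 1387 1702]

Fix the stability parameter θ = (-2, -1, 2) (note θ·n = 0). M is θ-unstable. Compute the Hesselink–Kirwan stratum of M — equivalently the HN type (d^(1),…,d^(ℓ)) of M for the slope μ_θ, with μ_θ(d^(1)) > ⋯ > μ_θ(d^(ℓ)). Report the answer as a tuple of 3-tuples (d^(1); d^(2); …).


Via rank(M_{q-1}∘⋯∘M_p): M ≅ I[1,3]^2, I[3,3].
μ_θ-semistable layers: μ^(1)=2; μ^(2)=-1; μ^(3)=-2

((0, 0, 3); (0, 2, 0); (2, 0, 0))


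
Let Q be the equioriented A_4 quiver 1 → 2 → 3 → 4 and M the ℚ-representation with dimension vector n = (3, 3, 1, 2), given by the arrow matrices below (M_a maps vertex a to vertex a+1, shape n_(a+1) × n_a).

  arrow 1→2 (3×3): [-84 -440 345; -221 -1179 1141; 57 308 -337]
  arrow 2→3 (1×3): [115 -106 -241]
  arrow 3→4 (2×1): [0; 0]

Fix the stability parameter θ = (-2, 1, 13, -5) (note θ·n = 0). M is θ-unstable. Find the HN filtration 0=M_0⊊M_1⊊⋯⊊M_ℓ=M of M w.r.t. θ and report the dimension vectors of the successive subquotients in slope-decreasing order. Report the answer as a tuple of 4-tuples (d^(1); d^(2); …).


Via rank(M_{q-1}∘⋯∘M_p): M ≅ I[1,2]^2, I[1,3], I[4,4]^2.
μ_θ-semistable layers: μ^(1)=13; μ^(2)=1; μ^(3)=-2; μ^(4)=-5

((0, 0, 1, 0); (0, 3, 0, 0); (3, 0, 0, 0); (0, 0, 0, 2))


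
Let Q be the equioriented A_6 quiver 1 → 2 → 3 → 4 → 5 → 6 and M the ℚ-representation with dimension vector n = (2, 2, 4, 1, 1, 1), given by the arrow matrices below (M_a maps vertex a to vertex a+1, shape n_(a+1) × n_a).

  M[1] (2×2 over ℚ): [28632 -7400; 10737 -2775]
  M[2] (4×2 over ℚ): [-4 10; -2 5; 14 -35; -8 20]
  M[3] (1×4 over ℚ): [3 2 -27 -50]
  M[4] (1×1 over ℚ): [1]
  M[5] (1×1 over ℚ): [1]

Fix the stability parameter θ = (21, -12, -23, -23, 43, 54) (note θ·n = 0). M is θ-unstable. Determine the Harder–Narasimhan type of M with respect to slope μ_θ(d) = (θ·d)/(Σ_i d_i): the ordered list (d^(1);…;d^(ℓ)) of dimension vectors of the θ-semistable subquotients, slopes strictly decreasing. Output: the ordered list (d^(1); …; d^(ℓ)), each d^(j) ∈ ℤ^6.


Barcode: M ≅ I[1,1], I[1,6], I[2,2], I[3,3]^3. HN layers by μ_θ (6 steps, strictly decreasing):
  μ^(1)=54; μ^(2)=43; μ^(3)=21; μ^(4)=-37/4; μ^(5)=-12; μ^(6)=-23

((0, 0, 0, 0, 0, 1); (0, 0, 0, 0, 1, 0); (1, 0, 0, 0, 0, 0); (1, 1, 1, 1, 0, 0); (0, 1, 0, 0, 0, 0); (0, 0, 3, 0, 0, 0))


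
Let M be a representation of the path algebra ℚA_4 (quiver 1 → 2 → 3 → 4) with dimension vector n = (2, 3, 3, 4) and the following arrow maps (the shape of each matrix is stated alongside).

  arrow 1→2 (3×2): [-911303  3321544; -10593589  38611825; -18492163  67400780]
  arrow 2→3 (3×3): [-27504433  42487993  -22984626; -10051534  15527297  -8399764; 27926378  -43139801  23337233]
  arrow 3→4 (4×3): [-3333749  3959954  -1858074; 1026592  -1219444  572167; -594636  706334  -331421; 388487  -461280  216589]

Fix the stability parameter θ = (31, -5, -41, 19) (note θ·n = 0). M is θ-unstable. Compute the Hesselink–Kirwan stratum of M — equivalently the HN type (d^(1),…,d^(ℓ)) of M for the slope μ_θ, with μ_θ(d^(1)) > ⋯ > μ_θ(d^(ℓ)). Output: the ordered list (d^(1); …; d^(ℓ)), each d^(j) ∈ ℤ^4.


Barcode: M ≅ I[1,4]^2, I[2,4], I[4,4]. HN layers by μ_θ (3 steps, strictly decreasing):
  μ^(1)=19; μ^(2)=-5; μ^(3)=-23

((0, 0, 0, 4); (2, 2, 2, 0); (0, 1, 1, 0))


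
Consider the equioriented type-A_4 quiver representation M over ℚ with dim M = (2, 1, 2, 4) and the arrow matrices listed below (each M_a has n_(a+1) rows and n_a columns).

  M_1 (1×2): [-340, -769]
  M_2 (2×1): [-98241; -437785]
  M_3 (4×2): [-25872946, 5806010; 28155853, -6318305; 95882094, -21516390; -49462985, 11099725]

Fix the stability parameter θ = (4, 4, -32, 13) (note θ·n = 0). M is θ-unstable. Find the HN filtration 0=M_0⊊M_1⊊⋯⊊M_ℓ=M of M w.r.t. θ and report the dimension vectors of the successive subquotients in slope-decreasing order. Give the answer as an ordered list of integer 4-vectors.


Interval decomposition of M: I[1,1], I[1,4], I[3,3], I[4,4]^3.
HN type (ℓ=4): μ^(1)=13; μ^(2)=4; μ^(3)=-8; μ^(4)=-32

((0, 0, 0, 4); (1, 0, 0, 0); (1, 1, 1, 0); (0, 0, 1, 0))


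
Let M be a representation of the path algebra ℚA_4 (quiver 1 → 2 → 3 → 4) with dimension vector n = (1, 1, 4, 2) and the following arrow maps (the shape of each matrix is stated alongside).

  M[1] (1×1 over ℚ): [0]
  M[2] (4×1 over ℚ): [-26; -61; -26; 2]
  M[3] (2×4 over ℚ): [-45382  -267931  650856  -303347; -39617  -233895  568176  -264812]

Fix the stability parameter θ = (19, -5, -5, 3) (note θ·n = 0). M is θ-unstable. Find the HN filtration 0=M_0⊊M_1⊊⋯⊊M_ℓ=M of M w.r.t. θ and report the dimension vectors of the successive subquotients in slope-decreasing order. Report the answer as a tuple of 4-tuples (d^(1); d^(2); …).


Via rank(M_{q-1}∘⋯∘M_p): M ≅ I[1,1], I[2,4], I[3,3]^2, I[3,4].
μ_θ-semistable layers: μ^(1)=19; μ^(2)=3; μ^(3)=-5

((1, 0, 0, 0); (0, 0, 0, 2); (0, 1, 4, 0))


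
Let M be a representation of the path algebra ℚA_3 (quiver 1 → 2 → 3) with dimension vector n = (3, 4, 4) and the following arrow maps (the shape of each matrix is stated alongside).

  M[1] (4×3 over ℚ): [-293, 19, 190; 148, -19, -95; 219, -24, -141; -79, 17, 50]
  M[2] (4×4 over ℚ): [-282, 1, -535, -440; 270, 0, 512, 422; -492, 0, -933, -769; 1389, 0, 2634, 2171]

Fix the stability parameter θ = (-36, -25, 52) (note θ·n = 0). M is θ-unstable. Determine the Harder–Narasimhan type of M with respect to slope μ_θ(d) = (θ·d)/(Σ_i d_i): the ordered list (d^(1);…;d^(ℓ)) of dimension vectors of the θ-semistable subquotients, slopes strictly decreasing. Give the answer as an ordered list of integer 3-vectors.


Interval decomposition of M: I[1,1], I[1,3]^2, I[2,2], I[2,3], I[3,3].
HN type (ℓ=3): μ^(1)=52; μ^(2)=-25; μ^(3)=-36

((0, 0, 4); (0, 4, 0); (3, 0, 0))


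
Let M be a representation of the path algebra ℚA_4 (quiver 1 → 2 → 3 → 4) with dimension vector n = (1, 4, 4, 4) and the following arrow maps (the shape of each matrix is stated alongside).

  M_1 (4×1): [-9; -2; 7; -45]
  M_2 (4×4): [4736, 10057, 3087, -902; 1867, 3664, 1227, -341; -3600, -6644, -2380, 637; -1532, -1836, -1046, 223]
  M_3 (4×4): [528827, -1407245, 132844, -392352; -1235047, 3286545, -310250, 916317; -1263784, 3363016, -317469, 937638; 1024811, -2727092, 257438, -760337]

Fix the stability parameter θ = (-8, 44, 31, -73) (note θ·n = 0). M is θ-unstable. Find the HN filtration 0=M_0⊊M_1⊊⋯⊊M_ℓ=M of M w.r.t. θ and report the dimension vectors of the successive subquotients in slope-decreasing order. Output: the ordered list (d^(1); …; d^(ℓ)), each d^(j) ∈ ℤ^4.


Barcode: M ≅ I[1,4], I[2,4]^3. HN layers by μ_θ (2 steps, strictly decreasing):
  μ^(1)=2/3; μ^(2)=-8

((0, 4, 4, 4); (1, 0, 0, 0))


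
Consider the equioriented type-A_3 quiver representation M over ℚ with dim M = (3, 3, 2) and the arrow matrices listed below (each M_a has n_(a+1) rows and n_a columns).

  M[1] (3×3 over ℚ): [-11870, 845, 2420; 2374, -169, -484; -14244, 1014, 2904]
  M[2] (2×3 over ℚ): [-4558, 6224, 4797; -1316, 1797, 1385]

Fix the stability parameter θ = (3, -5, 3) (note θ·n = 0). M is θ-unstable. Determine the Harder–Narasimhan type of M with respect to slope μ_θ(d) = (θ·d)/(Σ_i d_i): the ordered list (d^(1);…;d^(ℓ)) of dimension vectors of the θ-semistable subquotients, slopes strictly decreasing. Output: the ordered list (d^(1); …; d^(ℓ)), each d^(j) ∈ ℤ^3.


Via rank(M_{q-1}∘⋯∘M_p): M ≅ I[1,1]^2, I[1,3], I[2,2], I[2,3].
μ_θ-semistable layers: μ^(1)=3; μ^(2)=-1; μ^(3)=-5

((2, 0, 2); (1, 1, 0); (0, 2, 0))


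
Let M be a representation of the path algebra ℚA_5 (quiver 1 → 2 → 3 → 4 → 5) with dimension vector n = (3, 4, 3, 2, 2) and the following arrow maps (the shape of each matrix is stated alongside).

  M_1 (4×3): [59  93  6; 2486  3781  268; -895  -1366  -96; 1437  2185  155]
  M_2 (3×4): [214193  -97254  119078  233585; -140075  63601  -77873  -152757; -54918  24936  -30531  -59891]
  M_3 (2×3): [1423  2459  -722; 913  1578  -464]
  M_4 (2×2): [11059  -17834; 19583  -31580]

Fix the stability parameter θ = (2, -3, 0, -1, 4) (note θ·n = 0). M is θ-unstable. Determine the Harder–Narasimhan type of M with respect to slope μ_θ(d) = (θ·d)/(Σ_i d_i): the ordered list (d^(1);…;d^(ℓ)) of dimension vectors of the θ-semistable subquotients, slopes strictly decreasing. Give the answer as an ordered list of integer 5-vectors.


Interval decomposition of M: I[1,3], I[1,5]^2, I[2,2].
HN type (ℓ=4): μ^(1)=4; μ^(2)=0; μ^(3)=-1/2; μ^(4)=-3

((0, 0, 0, 0, 2); (0, 0, 1, 0, 0); (3, 3, 2, 2, 0); (0, 1, 0, 0, 0))


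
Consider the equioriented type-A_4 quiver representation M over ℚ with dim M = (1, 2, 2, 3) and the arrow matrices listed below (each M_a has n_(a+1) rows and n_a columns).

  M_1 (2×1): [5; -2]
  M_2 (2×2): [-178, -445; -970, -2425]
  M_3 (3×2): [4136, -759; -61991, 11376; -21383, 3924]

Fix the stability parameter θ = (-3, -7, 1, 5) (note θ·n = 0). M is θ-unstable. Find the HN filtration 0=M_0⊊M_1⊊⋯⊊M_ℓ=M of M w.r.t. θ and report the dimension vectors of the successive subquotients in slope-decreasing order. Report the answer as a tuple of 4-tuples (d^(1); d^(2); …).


Interval decomposition of M: I[1,2], I[2,4], I[3,4], I[4,4].
HN type (ℓ=4): μ^(1)=5; μ^(2)=1; μ^(3)=-5; μ^(4)=-7

((0, 0, 0, 3); (0, 0, 2, 0); (1, 1, 0, 0); (0, 1, 0, 0))


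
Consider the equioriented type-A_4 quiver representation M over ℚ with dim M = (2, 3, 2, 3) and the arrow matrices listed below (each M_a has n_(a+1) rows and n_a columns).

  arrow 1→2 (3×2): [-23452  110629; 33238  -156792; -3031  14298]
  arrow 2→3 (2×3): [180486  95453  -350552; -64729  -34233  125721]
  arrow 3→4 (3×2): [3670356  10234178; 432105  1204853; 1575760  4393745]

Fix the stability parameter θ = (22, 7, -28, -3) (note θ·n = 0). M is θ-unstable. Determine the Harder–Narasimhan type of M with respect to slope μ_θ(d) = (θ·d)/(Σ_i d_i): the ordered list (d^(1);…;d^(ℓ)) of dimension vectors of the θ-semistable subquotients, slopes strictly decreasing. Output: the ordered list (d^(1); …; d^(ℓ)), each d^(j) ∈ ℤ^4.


Barcode: M ≅ I[1,4]^2, I[2,2], I[4,4]. HN layers by μ_θ (3 steps, strictly decreasing):
  μ^(1)=7; μ^(2)=-1/2; μ^(3)=-3

((0, 1, 0, 0); (2, 2, 2, 2); (0, 0, 0, 1))


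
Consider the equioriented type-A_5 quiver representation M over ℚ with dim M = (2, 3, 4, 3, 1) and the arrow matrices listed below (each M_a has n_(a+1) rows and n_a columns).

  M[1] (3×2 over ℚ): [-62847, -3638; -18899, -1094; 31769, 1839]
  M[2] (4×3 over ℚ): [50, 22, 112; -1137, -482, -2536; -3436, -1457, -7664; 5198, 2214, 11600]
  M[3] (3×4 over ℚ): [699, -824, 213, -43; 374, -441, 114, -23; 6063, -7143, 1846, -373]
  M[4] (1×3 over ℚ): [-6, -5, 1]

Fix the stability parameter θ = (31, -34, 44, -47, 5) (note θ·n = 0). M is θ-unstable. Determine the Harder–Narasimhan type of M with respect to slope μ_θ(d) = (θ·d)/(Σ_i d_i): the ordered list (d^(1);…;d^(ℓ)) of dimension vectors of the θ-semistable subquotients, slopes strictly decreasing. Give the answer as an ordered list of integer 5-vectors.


Interval decomposition of M: I[1,2], I[1,4], I[2,4], I[3,3], I[3,5].
HN type (ℓ=4): μ^(1)=44; μ^(2)=5; μ^(3)=-3/2; μ^(4)=-34

((0, 0, 1, 0, 0); (0, 0, 0, 0, 1); (2, 2, 3, 3, 0); (0, 1, 0, 0, 0))


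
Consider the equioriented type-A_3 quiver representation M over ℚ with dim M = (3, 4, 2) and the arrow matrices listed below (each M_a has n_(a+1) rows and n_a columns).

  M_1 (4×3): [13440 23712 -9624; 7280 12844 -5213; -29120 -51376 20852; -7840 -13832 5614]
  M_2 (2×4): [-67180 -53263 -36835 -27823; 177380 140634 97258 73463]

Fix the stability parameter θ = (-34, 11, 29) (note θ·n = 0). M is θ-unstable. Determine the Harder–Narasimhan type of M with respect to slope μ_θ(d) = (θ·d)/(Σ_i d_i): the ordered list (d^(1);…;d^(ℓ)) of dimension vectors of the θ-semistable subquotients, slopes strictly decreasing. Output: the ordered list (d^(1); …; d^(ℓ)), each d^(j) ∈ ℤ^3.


Interval decomposition of M: I[1,1]^2, I[1,3], I[2,2]^2, I[2,3].
HN type (ℓ=3): μ^(1)=29; μ^(2)=11; μ^(3)=-34

((0, 0, 2); (0, 4, 0); (3, 0, 0))


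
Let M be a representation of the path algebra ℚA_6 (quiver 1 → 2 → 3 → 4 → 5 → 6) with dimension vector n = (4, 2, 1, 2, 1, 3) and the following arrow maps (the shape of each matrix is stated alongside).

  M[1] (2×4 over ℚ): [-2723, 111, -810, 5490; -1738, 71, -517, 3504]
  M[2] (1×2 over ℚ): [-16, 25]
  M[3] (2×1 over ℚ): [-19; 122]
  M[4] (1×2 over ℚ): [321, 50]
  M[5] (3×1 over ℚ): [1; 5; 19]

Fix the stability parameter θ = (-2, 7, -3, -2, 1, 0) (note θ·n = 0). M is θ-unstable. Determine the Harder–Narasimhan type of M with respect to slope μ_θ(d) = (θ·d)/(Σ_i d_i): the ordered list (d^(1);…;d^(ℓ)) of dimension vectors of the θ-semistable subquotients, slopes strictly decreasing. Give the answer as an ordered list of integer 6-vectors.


Via rank(M_{q-1}∘⋯∘M_p): M ≅ I[1,1]^2, I[1,2], I[1,6], I[4,4], I[6,6]^2.
μ_θ-semistable layers: μ^(1)=7; μ^(2)=3/5; μ^(3)=0; μ^(4)=-2

((0, 1, 0, 0, 0, 0); (0, 1, 1, 1, 1, 1); (0, 0, 0, 0, 0, 2); (4, 0, 0, 1, 0, 0))


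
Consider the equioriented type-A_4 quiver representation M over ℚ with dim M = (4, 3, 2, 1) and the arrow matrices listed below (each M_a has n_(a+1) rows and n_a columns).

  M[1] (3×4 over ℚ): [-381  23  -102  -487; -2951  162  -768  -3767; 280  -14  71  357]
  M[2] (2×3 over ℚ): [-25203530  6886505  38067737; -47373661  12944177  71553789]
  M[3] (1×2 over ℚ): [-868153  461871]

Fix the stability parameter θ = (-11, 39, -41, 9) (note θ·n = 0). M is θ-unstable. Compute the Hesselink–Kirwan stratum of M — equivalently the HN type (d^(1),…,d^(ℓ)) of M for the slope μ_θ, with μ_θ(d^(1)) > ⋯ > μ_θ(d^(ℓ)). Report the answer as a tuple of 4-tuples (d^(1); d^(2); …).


Interval decomposition of M: I[1,1], I[1,2], I[1,3], I[1,4].
HN type (ℓ=4): μ^(1)=39; μ^(2)=9; μ^(3)=-1; μ^(4)=-11

((0, 1, 0, 0); (0, 0, 0, 1); (0, 2, 2, 0); (4, 0, 0, 0))


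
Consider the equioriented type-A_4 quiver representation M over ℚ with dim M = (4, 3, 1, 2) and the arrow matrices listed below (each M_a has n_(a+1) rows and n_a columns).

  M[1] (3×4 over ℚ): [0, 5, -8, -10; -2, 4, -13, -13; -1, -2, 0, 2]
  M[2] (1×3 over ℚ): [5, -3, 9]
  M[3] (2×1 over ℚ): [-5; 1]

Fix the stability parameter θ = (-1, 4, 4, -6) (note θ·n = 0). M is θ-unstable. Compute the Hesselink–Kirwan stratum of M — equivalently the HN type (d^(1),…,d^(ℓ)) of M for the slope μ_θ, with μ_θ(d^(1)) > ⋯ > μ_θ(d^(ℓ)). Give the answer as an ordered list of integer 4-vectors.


Interval decomposition of M: I[1,1], I[1,2]^2, I[1,4], I[4,4].
HN type (ℓ=4): μ^(1)=4; μ^(2)=2/3; μ^(3)=-1; μ^(4)=-6

((0, 2, 0, 0); (0, 1, 1, 1); (4, 0, 0, 0); (0, 0, 0, 1))


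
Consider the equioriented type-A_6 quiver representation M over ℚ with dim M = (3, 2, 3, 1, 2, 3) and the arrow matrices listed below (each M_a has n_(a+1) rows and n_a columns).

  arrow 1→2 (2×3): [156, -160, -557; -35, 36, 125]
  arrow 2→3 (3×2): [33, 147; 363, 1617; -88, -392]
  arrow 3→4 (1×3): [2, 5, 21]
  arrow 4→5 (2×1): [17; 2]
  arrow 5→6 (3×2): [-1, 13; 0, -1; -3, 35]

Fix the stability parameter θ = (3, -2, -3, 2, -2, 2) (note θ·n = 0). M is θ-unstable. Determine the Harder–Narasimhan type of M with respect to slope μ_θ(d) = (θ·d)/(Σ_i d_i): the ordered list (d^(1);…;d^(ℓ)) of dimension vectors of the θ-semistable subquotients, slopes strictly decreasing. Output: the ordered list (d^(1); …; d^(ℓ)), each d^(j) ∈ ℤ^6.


Via rank(M_{q-1}∘⋯∘M_p): M ≅ I[1,1], I[1,2], I[1,6], I[3,3]^2, I[5,6], I[6,6].
μ_θ-semistable layers: μ^(1)=3; μ^(2)=2; μ^(3)=1/2; μ^(4)=0; μ^(5)=-2/3; μ^(6)=-2; μ^(7)=-3

((1, 0, 0, 0, 0, 0); (0, 0, 0, 0, 0, 3); (1, 1, 0, 0, 0, 0); (0, 0, 0, 1, 1, 0); (1, 1, 1, 0, 0, 0); (0, 0, 0, 0, 1, 0); (0, 0, 2, 0, 0, 0))


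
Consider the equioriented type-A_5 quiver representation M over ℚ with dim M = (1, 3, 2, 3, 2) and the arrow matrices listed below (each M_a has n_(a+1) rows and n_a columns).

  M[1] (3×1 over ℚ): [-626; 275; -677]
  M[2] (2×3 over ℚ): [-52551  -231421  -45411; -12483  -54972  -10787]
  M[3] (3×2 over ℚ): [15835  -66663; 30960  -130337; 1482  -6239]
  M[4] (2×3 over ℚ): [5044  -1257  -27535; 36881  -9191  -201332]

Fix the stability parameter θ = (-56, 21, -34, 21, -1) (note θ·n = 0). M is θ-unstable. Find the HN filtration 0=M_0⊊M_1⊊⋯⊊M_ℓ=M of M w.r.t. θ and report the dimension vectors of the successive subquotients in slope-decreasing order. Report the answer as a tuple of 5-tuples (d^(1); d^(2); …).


Interval decomposition of M: I[1,5], I[2,2], I[2,5], I[4,4].
HN type (ℓ=4): μ^(1)=21; μ^(2)=10; μ^(3)=-13/2; μ^(4)=-56

((0, 1, 0, 1, 0); (0, 0, 0, 2, 2); (0, 2, 2, 0, 0); (1, 0, 0, 0, 0))


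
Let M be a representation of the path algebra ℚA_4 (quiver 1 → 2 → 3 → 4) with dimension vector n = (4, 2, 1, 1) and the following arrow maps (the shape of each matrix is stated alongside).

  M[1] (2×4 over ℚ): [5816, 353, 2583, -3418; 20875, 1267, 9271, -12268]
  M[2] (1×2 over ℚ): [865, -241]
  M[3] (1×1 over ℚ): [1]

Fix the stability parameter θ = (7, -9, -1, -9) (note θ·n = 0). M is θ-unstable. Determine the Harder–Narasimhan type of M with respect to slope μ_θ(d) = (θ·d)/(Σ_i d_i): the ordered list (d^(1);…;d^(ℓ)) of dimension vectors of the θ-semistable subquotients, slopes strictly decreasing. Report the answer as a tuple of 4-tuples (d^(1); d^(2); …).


Via rank(M_{q-1}∘⋯∘M_p): M ≅ I[1,1]^2, I[1,2], I[1,4].
μ_θ-semistable layers: μ^(1)=7; μ^(2)=-1; μ^(3)=-3

((2, 0, 0, 0); (1, 1, 0, 0); (1, 1, 1, 1))


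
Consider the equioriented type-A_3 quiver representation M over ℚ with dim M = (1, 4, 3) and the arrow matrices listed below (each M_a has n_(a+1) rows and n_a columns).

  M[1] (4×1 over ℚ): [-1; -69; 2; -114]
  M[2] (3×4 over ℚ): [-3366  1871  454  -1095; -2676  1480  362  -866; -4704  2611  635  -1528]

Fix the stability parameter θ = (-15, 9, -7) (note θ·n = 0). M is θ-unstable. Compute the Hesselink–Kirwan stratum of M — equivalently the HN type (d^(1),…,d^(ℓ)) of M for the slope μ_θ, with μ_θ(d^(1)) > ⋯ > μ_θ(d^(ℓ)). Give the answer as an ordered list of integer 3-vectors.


Interval decomposition of M: I[1,3], I[2,2]^2, I[2,3], I[3,3].
HN type (ℓ=4): μ^(1)=9; μ^(2)=1; μ^(3)=-7; μ^(4)=-15

((0, 2, 0); (0, 2, 2); (0, 0, 1); (1, 0, 0))


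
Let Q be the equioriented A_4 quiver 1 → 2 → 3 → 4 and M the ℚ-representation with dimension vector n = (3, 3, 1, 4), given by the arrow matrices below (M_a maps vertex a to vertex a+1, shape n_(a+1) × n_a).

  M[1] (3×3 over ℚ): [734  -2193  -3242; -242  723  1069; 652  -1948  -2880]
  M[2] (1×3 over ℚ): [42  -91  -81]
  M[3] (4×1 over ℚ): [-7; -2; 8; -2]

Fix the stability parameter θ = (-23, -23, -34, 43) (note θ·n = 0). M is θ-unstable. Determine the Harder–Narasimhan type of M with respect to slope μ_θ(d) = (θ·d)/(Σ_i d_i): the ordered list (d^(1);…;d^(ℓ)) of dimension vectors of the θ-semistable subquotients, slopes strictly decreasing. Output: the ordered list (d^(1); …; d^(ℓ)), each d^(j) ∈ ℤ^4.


Interval decomposition of M: I[1,2]^2, I[1,4], I[4,4]^3.
HN type (ℓ=3): μ^(1)=43; μ^(2)=-23; μ^(3)=-80/3

((0, 0, 0, 4); (2, 2, 0, 0); (1, 1, 1, 0))


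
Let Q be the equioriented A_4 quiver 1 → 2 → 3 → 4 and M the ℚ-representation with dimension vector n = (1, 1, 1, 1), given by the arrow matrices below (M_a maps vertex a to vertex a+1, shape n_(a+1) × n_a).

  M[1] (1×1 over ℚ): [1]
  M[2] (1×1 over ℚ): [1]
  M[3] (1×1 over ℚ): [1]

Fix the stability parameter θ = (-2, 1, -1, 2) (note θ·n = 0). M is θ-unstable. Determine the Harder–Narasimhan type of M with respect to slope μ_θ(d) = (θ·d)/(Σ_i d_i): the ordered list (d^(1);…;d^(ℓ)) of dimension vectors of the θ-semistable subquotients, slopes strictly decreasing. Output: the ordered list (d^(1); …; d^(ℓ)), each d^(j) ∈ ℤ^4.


Barcode: M ≅ I[1,4]. HN layers by μ_θ (3 steps, strictly decreasing):
  μ^(1)=2; μ^(2)=0; μ^(3)=-2

((0, 0, 0, 1); (0, 1, 1, 0); (1, 0, 0, 0))


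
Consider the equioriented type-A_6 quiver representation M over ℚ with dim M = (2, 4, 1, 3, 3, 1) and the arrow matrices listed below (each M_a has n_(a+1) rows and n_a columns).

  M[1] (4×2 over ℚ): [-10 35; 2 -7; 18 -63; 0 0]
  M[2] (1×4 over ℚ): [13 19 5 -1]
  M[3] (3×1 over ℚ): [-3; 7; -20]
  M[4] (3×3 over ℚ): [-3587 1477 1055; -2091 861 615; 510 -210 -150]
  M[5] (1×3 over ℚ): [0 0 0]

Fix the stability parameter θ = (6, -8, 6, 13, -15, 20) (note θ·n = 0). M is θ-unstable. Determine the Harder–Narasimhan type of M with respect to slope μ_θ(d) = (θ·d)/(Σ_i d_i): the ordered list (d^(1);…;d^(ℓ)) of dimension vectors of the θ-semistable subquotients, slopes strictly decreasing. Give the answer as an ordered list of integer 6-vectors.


Interval decomposition of M: I[1,1], I[1,4], I[2,2]^3, I[4,4], I[4,5], I[5,5]^2, I[6,6].
HN type (ℓ=6): μ^(1)=20; μ^(2)=13; μ^(3)=6; μ^(4)=-1; μ^(5)=-8; μ^(6)=-15

((0, 0, 0, 0, 0, 1); (0, 0, 0, 2, 0, 0); (1, 0, 1, 0, 0, 0); (1, 1, 0, 1, 1, 0); (0, 3, 0, 0, 0, 0); (0, 0, 0, 0, 2, 0))


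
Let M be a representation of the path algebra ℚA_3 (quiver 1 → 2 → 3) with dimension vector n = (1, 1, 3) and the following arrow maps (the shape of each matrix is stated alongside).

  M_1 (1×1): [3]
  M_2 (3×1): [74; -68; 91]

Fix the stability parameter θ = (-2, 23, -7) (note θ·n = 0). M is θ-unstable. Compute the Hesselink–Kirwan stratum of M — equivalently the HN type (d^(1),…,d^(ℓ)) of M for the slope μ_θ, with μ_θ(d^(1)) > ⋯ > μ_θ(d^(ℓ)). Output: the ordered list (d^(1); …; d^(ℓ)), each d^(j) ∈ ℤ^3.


Barcode: M ≅ I[1,3], I[3,3]^2. HN layers by μ_θ (3 steps, strictly decreasing):
  μ^(1)=8; μ^(2)=-2; μ^(3)=-7

((0, 1, 1); (1, 0, 0); (0, 0, 2))


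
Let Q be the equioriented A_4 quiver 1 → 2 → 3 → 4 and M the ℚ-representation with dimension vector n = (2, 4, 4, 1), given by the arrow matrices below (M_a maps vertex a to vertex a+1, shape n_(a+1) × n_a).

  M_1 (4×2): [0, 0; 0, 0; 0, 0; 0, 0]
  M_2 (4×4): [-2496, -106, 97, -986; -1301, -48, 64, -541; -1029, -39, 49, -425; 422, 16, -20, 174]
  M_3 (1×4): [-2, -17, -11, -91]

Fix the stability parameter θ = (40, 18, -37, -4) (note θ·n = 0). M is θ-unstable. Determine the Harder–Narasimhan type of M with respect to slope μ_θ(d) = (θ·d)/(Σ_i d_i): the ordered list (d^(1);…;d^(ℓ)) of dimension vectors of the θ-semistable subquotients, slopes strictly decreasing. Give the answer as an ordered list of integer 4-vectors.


Via rank(M_{q-1}∘⋯∘M_p): M ≅ I[1,1]^2, I[2,2], I[2,3]^2, I[2,4], I[3,3].
μ_θ-semistable layers: μ^(1)=40; μ^(2)=18; μ^(3)=-4; μ^(4)=-19/2; μ^(5)=-37

((2, 0, 0, 0); (0, 1, 0, 0); (0, 0, 0, 1); (0, 3, 3, 0); (0, 0, 1, 0))


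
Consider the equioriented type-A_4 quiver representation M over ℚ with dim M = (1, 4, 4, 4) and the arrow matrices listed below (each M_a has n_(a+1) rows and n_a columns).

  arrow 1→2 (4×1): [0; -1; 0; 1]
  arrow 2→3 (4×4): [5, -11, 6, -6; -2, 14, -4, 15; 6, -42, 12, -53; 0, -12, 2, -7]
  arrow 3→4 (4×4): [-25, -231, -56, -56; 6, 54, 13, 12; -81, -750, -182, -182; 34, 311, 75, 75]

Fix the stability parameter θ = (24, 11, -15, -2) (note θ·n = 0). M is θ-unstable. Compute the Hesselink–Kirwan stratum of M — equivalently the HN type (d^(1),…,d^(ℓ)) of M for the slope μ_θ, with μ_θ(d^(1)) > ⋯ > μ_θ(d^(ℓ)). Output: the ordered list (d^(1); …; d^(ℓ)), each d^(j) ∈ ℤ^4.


Barcode: M ≅ I[1,4], I[2,2], I[2,4]^2, I[3,4]. HN layers by μ_θ (4 steps, strictly decreasing):
  μ^(1)=11; μ^(2)=9/2; μ^(3)=-2; μ^(4)=-15

((0, 1, 0, 0); (1, 1, 1, 1); (0, 2, 2, 3); (0, 0, 1, 0))


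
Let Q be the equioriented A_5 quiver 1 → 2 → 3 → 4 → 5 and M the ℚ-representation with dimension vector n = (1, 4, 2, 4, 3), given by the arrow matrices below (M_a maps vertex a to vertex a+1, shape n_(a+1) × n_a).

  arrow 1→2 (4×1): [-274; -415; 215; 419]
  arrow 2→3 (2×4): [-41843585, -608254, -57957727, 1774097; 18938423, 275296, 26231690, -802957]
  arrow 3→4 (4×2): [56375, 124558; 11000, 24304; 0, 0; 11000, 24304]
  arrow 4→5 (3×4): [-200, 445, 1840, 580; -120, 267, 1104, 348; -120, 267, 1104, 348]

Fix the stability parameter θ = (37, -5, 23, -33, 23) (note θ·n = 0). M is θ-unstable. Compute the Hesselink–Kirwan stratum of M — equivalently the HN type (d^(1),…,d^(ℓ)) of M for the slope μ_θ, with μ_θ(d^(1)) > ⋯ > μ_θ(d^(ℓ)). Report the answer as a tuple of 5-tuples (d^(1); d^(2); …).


Via rank(M_{q-1}∘⋯∘M_p): M ≅ I[1,3], I[2,2]^2, I[2,4], I[4,4]^2, I[4,5], I[5,5]^2.
μ_θ-semistable layers: μ^(1)=23; μ^(2)=16; μ^(3)=-5; μ^(4)=-33

((0, 0, 1, 0, 3); (1, 1, 0, 0, 0); (0, 3, 1, 1, 0); (0, 0, 0, 3, 0))


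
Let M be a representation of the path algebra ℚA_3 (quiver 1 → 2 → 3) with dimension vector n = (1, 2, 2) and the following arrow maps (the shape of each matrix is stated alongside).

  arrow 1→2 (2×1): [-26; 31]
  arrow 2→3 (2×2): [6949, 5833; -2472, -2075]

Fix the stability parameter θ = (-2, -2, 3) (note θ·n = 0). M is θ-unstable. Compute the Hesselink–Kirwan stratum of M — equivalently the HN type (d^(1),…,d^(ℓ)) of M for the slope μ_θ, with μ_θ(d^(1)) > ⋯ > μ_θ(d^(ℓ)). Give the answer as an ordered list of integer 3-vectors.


Via rank(M_{q-1}∘⋯∘M_p): M ≅ I[1,3], I[2,3].
μ_θ-semistable layers: μ^(1)=3; μ^(2)=-2

((0, 0, 2); (1, 2, 0))


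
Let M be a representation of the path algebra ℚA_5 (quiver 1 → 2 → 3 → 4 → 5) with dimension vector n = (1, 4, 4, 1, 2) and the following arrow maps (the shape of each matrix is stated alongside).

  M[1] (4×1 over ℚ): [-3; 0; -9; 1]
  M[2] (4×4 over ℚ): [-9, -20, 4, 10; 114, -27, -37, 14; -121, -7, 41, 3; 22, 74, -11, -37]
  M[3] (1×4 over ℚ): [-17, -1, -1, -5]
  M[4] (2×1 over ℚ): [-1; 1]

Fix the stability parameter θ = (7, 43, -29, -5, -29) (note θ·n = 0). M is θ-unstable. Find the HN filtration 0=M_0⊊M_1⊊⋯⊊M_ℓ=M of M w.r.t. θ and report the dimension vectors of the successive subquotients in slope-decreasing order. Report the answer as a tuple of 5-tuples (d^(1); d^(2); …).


Via rank(M_{q-1}∘⋯∘M_p): M ≅ I[1,5], I[2,3]^3, I[5,5].
μ_θ-semistable layers: μ^(1)=7; μ^(2)=-13/5; μ^(3)=-29

((0, 3, 3, 0, 0); (1, 1, 1, 1, 1); (0, 0, 0, 0, 1))


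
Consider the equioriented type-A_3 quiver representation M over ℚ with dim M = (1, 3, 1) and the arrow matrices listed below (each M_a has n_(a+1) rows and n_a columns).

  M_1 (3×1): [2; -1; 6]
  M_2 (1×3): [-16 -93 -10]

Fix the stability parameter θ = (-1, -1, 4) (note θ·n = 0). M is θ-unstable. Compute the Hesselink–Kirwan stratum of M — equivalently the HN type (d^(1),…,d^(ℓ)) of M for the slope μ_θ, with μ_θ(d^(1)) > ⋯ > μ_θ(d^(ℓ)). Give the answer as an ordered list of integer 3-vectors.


Via rank(M_{q-1}∘⋯∘M_p): M ≅ I[1,3], I[2,2]^2.
μ_θ-semistable layers: μ^(1)=4; μ^(2)=-1

((0, 0, 1); (1, 3, 0))


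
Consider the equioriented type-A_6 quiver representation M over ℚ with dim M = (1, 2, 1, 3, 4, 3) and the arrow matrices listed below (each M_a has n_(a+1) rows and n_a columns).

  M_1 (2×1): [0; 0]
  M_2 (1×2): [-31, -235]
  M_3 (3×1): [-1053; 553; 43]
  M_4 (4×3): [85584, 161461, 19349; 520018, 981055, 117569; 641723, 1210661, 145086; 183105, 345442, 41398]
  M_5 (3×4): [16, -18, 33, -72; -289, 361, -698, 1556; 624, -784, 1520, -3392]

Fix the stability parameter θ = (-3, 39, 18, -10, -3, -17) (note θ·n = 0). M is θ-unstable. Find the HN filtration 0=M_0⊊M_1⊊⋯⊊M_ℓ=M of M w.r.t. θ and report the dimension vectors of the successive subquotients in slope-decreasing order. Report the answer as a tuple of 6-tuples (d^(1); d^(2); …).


Via rank(M_{q-1}∘⋯∘M_p): M ≅ I[1,1], I[2,2], I[2,5], I[4,5], I[4,6], I[5,6], I[6,6].
μ_θ-semistable layers: μ^(1)=39; μ^(2)=11; μ^(3)=-3; μ^(4)=-10; μ^(5)=-17

((0, 1, 0, 0, 0, 0); (0, 1, 1, 1, 1, 0); (1, 0, 0, 0, 1, 0); (0, 0, 0, 2, 2, 2); (0, 0, 0, 0, 0, 1))


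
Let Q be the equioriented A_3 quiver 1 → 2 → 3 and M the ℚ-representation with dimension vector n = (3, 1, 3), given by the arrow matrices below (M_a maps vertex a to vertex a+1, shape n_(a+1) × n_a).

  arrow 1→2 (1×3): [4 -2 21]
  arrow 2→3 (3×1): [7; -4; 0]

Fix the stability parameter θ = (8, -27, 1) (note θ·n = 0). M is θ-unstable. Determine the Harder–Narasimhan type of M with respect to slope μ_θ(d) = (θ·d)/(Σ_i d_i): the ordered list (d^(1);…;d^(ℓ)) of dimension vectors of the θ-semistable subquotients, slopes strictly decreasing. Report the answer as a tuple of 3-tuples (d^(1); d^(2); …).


Interval decomposition of M: I[1,1]^2, I[1,3], I[3,3]^2.
HN type (ℓ=3): μ^(1)=8; μ^(2)=1; μ^(3)=-19/2

((2, 0, 0); (0, 0, 3); (1, 1, 0))


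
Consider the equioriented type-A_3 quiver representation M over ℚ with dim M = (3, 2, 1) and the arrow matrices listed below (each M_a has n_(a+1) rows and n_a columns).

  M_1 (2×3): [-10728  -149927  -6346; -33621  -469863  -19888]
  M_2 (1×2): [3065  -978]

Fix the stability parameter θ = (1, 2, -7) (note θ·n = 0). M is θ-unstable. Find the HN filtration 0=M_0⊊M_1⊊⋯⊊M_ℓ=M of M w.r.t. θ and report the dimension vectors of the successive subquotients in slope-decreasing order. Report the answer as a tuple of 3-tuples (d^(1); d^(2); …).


Via rank(M_{q-1}∘⋯∘M_p): M ≅ I[1,1], I[1,2], I[1,3].
μ_θ-semistable layers: μ^(1)=2; μ^(2)=1; μ^(3)=-4/3

((0, 1, 0); (2, 0, 0); (1, 1, 1))


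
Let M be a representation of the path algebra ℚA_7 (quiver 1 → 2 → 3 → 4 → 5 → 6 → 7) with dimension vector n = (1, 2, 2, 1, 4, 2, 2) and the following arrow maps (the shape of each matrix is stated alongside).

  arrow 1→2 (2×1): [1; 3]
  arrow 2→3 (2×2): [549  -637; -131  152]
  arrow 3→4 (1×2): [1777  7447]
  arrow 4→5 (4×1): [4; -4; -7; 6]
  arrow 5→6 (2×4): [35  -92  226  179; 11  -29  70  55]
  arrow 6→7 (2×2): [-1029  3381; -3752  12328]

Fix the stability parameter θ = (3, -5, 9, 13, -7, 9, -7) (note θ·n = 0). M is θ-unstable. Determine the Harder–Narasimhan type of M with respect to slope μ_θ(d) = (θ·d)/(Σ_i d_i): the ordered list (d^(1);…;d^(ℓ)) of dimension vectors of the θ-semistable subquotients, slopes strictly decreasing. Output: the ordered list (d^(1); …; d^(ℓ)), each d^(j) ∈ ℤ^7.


Via rank(M_{q-1}∘⋯∘M_p): M ≅ I[1,5], I[2,3], I[5,5], I[5,6], I[5,7], I[7,7].
μ_θ-semistable layers: μ^(1)=9; μ^(2)=5; μ^(3)=1; μ^(4)=-1; μ^(5)=-5; μ^(6)=-7

((0, 0, 1, 0, 0, 1, 0); (0, 0, 1, 1, 1, 0, 0); (0, 0, 0, 0, 0, 1, 1); (1, 1, 0, 0, 0, 0, 0); (0, 1, 0, 0, 0, 0, 0); (0, 0, 0, 0, 3, 0, 1))


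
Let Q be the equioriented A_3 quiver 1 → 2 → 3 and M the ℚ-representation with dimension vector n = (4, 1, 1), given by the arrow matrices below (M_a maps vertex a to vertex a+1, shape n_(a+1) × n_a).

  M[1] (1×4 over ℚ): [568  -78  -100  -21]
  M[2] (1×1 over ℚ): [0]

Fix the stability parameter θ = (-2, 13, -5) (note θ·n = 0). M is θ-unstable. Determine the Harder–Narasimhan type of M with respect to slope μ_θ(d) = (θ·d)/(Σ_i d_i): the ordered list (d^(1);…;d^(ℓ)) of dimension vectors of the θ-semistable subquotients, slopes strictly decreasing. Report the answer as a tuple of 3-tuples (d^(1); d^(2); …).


Interval decomposition of M: I[1,1]^3, I[1,2], I[3,3].
HN type (ℓ=3): μ^(1)=13; μ^(2)=-2; μ^(3)=-5

((0, 1, 0); (4, 0, 0); (0, 0, 1))
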